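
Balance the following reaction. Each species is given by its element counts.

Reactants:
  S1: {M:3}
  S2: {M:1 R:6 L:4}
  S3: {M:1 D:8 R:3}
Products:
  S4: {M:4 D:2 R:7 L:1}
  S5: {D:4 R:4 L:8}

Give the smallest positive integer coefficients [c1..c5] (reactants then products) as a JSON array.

M: 3·3+5·1+2·1 = 16 | 4·4+2·0 = 16
D: 3·0+5·0+2·8 = 16 | 4·2+2·4 = 16
R: 3·0+5·6+2·3 = 36 | 4·7+2·4 = 36
L: 3·0+5·4+2·0 = 20 | 4·1+2·8 = 20
gcd(3,5,2,4,2) = 1

Coefficients: [3, 5, 2, 4, 2]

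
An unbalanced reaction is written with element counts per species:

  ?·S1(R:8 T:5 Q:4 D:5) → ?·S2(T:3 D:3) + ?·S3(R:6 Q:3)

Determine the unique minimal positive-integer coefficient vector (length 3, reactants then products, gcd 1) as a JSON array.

Coefficients: [3, 5, 4]

R: 3·8 = 24 | 5·0+4·6 = 24
T: 3·5 = 15 | 5·3+4·0 = 15
Q: 3·4 = 12 | 5·0+4·3 = 12
D: 3·5 = 15 | 5·3+4·0 = 15
gcd(3,5,4) = 1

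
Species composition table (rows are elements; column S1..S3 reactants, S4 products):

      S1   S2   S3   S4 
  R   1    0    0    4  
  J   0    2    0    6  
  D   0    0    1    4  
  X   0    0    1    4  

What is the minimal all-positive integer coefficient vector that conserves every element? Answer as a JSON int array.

R: 4·1+3·0+4·0 = 4 | 1·4 = 4
J: 4·0+3·2+4·0 = 6 | 1·6 = 6
D: 4·0+3·0+4·1 = 4 | 1·4 = 4
X: 4·0+3·0+4·1 = 4 | 1·4 = 4
gcd(4,3,4,1) = 1

Coefficients: [4, 3, 4, 1]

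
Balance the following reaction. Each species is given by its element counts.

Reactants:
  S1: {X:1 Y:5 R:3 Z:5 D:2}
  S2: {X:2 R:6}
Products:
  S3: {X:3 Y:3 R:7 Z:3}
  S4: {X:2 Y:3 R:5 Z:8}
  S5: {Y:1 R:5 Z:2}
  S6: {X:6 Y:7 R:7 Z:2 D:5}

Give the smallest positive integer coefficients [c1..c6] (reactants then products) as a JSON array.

X: 5·1+6·2 = 17 | 1·3+1·2+5·0+2·6 = 17
Y: 5·5+6·0 = 25 | 1·3+1·3+5·1+2·7 = 25
R: 5·3+6·6 = 51 | 1·7+1·5+5·5+2·7 = 51
Z: 5·5+6·0 = 25 | 1·3+1·8+5·2+2·2 = 25
D: 5·2+6·0 = 10 | 1·0+1·0+5·0+2·5 = 10
gcd(5,6,1,1,5,2) = 1

Coefficients: [5, 6, 1, 1, 5, 2]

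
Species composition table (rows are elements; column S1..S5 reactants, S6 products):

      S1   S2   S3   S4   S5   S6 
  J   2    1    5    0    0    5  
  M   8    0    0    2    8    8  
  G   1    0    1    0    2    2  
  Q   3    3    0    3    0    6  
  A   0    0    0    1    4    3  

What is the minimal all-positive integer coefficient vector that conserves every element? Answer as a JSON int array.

Coefficients: [1, 3, 3, 4, 2, 4]

J: 1·2+3·1+3·5+4·0+2·0 = 20 | 4·5 = 20
M: 1·8+3·0+3·0+4·2+2·8 = 32 | 4·8 = 32
G: 1·1+3·0+3·1+4·0+2·2 = 8 | 4·2 = 8
Q: 1·3+3·3+3·0+4·3+2·0 = 24 | 4·6 = 24
A: 1·0+3·0+3·0+4·1+2·4 = 12 | 4·3 = 12
gcd(1,3,3,4,2,4) = 1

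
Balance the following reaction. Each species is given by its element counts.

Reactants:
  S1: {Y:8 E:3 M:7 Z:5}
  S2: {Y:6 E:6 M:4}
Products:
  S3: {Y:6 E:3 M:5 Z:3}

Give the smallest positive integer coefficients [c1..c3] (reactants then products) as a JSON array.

Coefficients: [3, 1, 5]

Y: 3·8+1·6 = 30 | 5·6 = 30
E: 3·3+1·6 = 15 | 5·3 = 15
M: 3·7+1·4 = 25 | 5·5 = 25
Z: 3·5+1·0 = 15 | 5·3 = 15
gcd(3,1,5) = 1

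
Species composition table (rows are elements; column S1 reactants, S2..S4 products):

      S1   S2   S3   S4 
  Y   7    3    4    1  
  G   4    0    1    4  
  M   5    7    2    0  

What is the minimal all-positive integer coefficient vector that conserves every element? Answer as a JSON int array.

Coefficients: [3, 1, 4, 2]

Y: 3·7 = 21 | 1·3+4·4+2·1 = 21
G: 3·4 = 12 | 1·0+4·1+2·4 = 12
M: 3·5 = 15 | 1·7+4·2+2·0 = 15
gcd(3,1,4,2) = 1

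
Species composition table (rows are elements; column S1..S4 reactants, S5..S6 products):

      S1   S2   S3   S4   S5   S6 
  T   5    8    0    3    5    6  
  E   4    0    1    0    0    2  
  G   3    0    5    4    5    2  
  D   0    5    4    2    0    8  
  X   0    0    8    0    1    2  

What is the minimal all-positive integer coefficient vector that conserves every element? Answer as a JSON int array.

T: 2·5+4·8+2·0+6·3 = 60 | 6·5+5·6 = 60
E: 2·4+4·0+2·1+6·0 = 10 | 6·0+5·2 = 10
G: 2·3+4·0+2·5+6·4 = 40 | 6·5+5·2 = 40
D: 2·0+4·5+2·4+6·2 = 40 | 6·0+5·8 = 40
X: 2·0+4·0+2·8+6·0 = 16 | 6·1+5·2 = 16
gcd(2,4,2,6,6,5) = 1

Coefficients: [2, 4, 2, 6, 6, 5]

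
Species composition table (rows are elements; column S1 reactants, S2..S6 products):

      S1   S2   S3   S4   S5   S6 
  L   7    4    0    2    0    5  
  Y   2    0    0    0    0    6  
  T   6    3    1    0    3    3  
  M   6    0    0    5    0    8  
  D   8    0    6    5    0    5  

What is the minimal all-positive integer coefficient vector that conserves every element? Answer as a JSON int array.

Coefficients: [6, 6, 3, 4, 3, 2]

L: 6·7 = 42 | 6·4+3·0+4·2+3·0+2·5 = 42
Y: 6·2 = 12 | 6·0+3·0+4·0+3·0+2·6 = 12
T: 6·6 = 36 | 6·3+3·1+4·0+3·3+2·3 = 36
M: 6·6 = 36 | 6·0+3·0+4·5+3·0+2·8 = 36
D: 6·8 = 48 | 6·0+3·6+4·5+3·0+2·5 = 48
gcd(6,6,3,4,3,2) = 1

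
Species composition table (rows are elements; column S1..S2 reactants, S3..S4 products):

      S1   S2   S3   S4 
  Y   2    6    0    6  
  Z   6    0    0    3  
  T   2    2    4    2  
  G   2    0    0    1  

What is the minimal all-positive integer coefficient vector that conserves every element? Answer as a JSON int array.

Y: 3·2+5·6 = 36 | 1·0+6·6 = 36
Z: 3·6+5·0 = 18 | 1·0+6·3 = 18
T: 3·2+5·2 = 16 | 1·4+6·2 = 16
G: 3·2+5·0 = 6 | 1·0+6·1 = 6
gcd(3,5,1,6) = 1

Coefficients: [3, 5, 1, 6]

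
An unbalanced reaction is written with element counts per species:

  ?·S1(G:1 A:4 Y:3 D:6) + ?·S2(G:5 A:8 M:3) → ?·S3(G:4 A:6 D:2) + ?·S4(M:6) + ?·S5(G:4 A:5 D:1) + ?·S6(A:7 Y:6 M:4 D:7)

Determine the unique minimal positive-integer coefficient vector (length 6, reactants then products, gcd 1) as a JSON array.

Coefficients: [6, 6, 6, 1, 3, 3]

G: 6·1+6·5 = 36 | 6·4+1·0+3·4+3·0 = 36
A: 6·4+6·8 = 72 | 6·6+1·0+3·5+3·7 = 72
Y: 6·3+6·0 = 18 | 6·0+1·0+3·0+3·6 = 18
M: 6·0+6·3 = 18 | 6·0+1·6+3·0+3·4 = 18
D: 6·6+6·0 = 36 | 6·2+1·0+3·1+3·7 = 36
gcd(6,6,6,1,3,3) = 1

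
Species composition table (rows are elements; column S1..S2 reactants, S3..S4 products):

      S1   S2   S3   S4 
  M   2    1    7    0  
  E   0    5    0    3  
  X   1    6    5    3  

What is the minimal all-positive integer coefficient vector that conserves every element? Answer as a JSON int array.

M: 2·2+3·1 = 7 | 1·7+5·0 = 7
E: 2·0+3·5 = 15 | 1·0+5·3 = 15
X: 2·1+3·6 = 20 | 1·5+5·3 = 20
gcd(2,3,1,5) = 1

Coefficients: [2, 3, 1, 5]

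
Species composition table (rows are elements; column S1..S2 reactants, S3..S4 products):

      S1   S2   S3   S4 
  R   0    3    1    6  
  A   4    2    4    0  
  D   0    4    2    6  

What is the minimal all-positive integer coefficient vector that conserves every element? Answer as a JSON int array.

Coefficients: [3, 6, 6, 2]

R: 3·0+6·3 = 18 | 6·1+2·6 = 18
A: 3·4+6·2 = 24 | 6·4+2·0 = 24
D: 3·0+6·4 = 24 | 6·2+2·6 = 24
gcd(3,6,6,2) = 1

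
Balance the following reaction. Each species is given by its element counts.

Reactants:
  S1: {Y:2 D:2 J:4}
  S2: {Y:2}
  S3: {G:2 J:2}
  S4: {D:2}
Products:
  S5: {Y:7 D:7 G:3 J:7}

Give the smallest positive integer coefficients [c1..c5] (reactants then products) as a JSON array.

Coefficients: [2, 5, 3, 5, 2]

Y: 2·2+5·2+3·0+5·0 = 14 | 2·7 = 14
D: 2·2+5·0+3·0+5·2 = 14 | 2·7 = 14
G: 2·0+5·0+3·2+5·0 = 6 | 2·3 = 6
J: 2·4+5·0+3·2+5·0 = 14 | 2·7 = 14
gcd(2,5,3,5,2) = 1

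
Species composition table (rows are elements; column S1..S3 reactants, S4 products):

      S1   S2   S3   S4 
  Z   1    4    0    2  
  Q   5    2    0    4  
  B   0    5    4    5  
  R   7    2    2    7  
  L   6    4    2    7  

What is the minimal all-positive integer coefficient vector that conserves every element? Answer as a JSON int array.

Z: 4·1+2·4+5·0 = 12 | 6·2 = 12
Q: 4·5+2·2+5·0 = 24 | 6·4 = 24
B: 4·0+2·5+5·4 = 30 | 6·5 = 30
R: 4·7+2·2+5·2 = 42 | 6·7 = 42
L: 4·6+2·4+5·2 = 42 | 6·7 = 42
gcd(4,2,5,6) = 1

Coefficients: [4, 2, 5, 6]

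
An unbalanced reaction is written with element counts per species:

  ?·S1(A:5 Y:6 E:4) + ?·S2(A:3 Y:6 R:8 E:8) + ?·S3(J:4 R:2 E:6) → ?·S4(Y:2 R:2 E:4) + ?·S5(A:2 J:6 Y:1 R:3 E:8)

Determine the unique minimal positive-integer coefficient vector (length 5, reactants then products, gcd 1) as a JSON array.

Coefficients: [1, 1, 6, 4, 4]

A: 1·5+1·3+6·0 = 8 | 4·0+4·2 = 8
J: 1·0+1·0+6·4 = 24 | 4·0+4·6 = 24
Y: 1·6+1·6+6·0 = 12 | 4·2+4·1 = 12
R: 1·0+1·8+6·2 = 20 | 4·2+4·3 = 20
E: 1·4+1·8+6·6 = 48 | 4·4+4·8 = 48
gcd(1,1,6,4,4) = 1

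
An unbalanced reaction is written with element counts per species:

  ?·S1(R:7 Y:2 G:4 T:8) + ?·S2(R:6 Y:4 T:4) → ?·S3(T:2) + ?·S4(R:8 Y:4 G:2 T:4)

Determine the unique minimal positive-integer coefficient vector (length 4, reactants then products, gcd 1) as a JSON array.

R: 2·7+3·6 = 32 | 6·0+4·8 = 32
Y: 2·2+3·4 = 16 | 6·0+4·4 = 16
G: 2·4+3·0 = 8 | 6·0+4·2 = 8
T: 2·8+3·4 = 28 | 6·2+4·4 = 28
gcd(2,3,6,4) = 1

Coefficients: [2, 3, 6, 4]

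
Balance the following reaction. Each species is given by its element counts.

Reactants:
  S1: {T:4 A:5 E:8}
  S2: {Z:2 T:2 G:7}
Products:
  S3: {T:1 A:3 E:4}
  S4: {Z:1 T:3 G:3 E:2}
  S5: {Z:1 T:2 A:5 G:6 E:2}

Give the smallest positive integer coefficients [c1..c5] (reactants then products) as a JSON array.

Z: 4·0+3·2 = 6 | 5·0+5·1+1·1 = 6
T: 4·4+3·2 = 22 | 5·1+5·3+1·2 = 22
A: 4·5+3·0 = 20 | 5·3+5·0+1·5 = 20
G: 4·0+3·7 = 21 | 5·0+5·3+1·6 = 21
E: 4·8+3·0 = 32 | 5·4+5·2+1·2 = 32
gcd(4,3,5,5,1) = 1

Coefficients: [4, 3, 5, 5, 1]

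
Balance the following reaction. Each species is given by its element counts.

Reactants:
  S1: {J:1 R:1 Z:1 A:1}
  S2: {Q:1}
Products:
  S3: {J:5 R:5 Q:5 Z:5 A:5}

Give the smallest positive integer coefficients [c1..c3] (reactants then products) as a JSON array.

J: 5·1+5·0 = 5 | 1·5 = 5
R: 5·1+5·0 = 5 | 1·5 = 5
Q: 5·0+5·1 = 5 | 1·5 = 5
Z: 5·1+5·0 = 5 | 1·5 = 5
A: 5·1+5·0 = 5 | 1·5 = 5
gcd(5,5,1) = 1

Coefficients: [5, 5, 1]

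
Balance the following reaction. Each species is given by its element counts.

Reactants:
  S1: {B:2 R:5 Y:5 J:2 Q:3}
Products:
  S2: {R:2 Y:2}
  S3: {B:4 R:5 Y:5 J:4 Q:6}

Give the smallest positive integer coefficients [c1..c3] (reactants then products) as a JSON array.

B: 4·2 = 8 | 5·0+2·4 = 8
R: 4·5 = 20 | 5·2+2·5 = 20
Y: 4·5 = 20 | 5·2+2·5 = 20
J: 4·2 = 8 | 5·0+2·4 = 8
Q: 4·3 = 12 | 5·0+2·6 = 12
gcd(4,5,2) = 1

Coefficients: [4, 5, 2]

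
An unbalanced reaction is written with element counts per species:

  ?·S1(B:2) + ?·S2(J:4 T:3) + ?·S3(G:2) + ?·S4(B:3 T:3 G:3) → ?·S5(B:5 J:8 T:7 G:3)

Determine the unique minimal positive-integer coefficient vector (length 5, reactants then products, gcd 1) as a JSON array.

B: 6·2+6·0+3·0+1·3 = 15 | 3·5 = 15
J: 6·0+6·4+3·0+1·0 = 24 | 3·8 = 24
T: 6·0+6·3+3·0+1·3 = 21 | 3·7 = 21
G: 6·0+6·0+3·2+1·3 = 9 | 3·3 = 9
gcd(6,6,3,1,3) = 1

Coefficients: [6, 6, 3, 1, 3]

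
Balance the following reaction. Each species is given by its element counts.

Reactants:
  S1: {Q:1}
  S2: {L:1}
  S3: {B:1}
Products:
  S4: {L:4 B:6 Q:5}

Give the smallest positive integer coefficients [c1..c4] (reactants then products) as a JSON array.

L: 5·0+4·1+6·0 = 4 | 1·4 = 4
B: 5·0+4·0+6·1 = 6 | 1·6 = 6
Q: 5·1+4·0+6·0 = 5 | 1·5 = 5
gcd(5,4,6,1) = 1

Coefficients: [5, 4, 6, 1]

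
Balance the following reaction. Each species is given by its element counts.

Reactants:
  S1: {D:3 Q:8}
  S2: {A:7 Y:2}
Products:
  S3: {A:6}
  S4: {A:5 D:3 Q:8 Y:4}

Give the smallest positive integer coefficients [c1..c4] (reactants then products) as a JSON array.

A: 2·0+4·7 = 28 | 3·6+2·5 = 28
D: 2·3+4·0 = 6 | 3·0+2·3 = 6
Q: 2·8+4·0 = 16 | 3·0+2·8 = 16
Y: 2·0+4·2 = 8 | 3·0+2·4 = 8
gcd(2,4,3,2) = 1

Coefficients: [2, 4, 3, 2]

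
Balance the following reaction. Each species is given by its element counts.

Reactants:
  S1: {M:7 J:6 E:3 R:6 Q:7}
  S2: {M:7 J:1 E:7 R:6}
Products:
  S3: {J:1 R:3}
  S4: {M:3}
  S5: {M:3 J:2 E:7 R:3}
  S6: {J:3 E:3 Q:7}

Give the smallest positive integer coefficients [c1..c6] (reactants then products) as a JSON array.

Coefficients: [2, 1, 5, 6, 1, 2]

M: 2·7+1·7 = 21 | 5·0+6·3+1·3+2·0 = 21
J: 2·6+1·1 = 13 | 5·1+6·0+1·2+2·3 = 13
E: 2·3+1·7 = 13 | 5·0+6·0+1·7+2·3 = 13
R: 2·6+1·6 = 18 | 5·3+6·0+1·3+2·0 = 18
Q: 2·7+1·0 = 14 | 5·0+6·0+1·0+2·7 = 14
gcd(2,1,5,6,1,2) = 1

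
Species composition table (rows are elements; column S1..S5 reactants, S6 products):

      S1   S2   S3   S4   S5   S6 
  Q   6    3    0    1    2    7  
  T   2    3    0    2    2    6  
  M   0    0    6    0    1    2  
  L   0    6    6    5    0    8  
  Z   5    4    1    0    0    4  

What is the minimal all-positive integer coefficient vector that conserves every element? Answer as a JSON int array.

Q: 3·6+2·3+1·0+6·1+6·2 = 42 | 6·7 = 42
T: 3·2+2·3+1·0+6·2+6·2 = 36 | 6·6 = 36
M: 3·0+2·0+1·6+6·0+6·1 = 12 | 6·2 = 12
L: 3·0+2·6+1·6+6·5+6·0 = 48 | 6·8 = 48
Z: 3·5+2·4+1·1+6·0+6·0 = 24 | 6·4 = 24
gcd(3,2,1,6,6,6) = 1

Coefficients: [3, 2, 1, 6, 6, 6]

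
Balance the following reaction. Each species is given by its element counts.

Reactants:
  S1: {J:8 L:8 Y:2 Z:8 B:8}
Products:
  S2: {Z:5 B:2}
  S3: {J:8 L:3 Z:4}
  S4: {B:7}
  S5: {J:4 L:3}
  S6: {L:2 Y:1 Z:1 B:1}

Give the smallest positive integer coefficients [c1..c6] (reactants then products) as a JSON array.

J: 3·8 = 24 | 2·0+2·8+2·0+2·4+6·0 = 24
L: 3·8 = 24 | 2·0+2·3+2·0+2·3+6·2 = 24
Y: 3·2 = 6 | 2·0+2·0+2·0+2·0+6·1 = 6
Z: 3·8 = 24 | 2·5+2·4+2·0+2·0+6·1 = 24
B: 3·8 = 24 | 2·2+2·0+2·7+2·0+6·1 = 24
gcd(3,2,2,2,2,6) = 1

Coefficients: [3, 2, 2, 2, 2, 6]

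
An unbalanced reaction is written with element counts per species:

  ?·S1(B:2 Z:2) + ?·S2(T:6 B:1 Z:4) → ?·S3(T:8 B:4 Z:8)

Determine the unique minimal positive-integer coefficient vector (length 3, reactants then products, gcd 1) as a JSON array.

T: 4·0+4·6 = 24 | 3·8 = 24
B: 4·2+4·1 = 12 | 3·4 = 12
Z: 4·2+4·4 = 24 | 3·8 = 24
gcd(4,4,3) = 1

Coefficients: [4, 4, 3]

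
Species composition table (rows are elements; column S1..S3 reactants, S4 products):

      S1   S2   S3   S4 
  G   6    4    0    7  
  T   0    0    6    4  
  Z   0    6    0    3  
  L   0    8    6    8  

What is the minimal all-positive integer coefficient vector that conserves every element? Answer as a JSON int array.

Coefficients: [5, 3, 4, 6]

G: 5·6+3·4+4·0 = 42 | 6·7 = 42
T: 5·0+3·0+4·6 = 24 | 6·4 = 24
Z: 5·0+3·6+4·0 = 18 | 6·3 = 18
L: 5·0+3·8+4·6 = 48 | 6·8 = 48
gcd(5,3,4,6) = 1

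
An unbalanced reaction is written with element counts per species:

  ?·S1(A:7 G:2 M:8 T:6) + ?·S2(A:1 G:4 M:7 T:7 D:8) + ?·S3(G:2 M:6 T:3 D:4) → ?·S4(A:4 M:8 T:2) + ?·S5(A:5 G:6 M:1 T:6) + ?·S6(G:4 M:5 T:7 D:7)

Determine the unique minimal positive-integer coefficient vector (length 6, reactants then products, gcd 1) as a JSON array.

A: 4·7+1·1+5·0 = 29 | 6·4+1·5+4·0 = 29
G: 4·2+1·4+5·2 = 22 | 6·0+1·6+4·4 = 22
M: 4·8+1·7+5·6 = 69 | 6·8+1·1+4·5 = 69
T: 4·6+1·7+5·3 = 46 | 6·2+1·6+4·7 = 46
D: 4·0+1·8+5·4 = 28 | 6·0+1·0+4·7 = 28
gcd(4,1,5,6,1,4) = 1

Coefficients: [4, 1, 5, 6, 1, 4]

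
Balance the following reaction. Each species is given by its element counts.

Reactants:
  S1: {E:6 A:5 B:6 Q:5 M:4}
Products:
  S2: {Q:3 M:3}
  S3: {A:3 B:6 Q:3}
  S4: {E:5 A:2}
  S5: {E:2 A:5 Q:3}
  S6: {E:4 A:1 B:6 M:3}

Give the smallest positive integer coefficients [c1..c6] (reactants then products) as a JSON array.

Coefficients: [6, 5, 3, 4, 2, 3]

E: 6·6 = 36 | 5·0+3·0+4·5+2·2+3·4 = 36
A: 6·5 = 30 | 5·0+3·3+4·2+2·5+3·1 = 30
B: 6·6 = 36 | 5·0+3·6+4·0+2·0+3·6 = 36
Q: 6·5 = 30 | 5·3+3·3+4·0+2·3+3·0 = 30
M: 6·4 = 24 | 5·3+3·0+4·0+2·0+3·3 = 24
gcd(6,5,3,4,2,3) = 1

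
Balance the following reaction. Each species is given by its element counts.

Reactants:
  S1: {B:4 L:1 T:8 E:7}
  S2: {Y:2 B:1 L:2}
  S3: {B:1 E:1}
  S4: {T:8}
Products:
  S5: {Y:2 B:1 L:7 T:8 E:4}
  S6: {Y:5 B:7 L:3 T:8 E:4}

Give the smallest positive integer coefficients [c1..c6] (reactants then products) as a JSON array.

Y: 1·0+6·2+5·0+2·0 = 12 | 1·2+2·5 = 12
B: 1·4+6·1+5·1+2·0 = 15 | 1·1+2·7 = 15
L: 1·1+6·2+5·0+2·0 = 13 | 1·7+2·3 = 13
T: 1·8+6·0+5·0+2·8 = 24 | 1·8+2·8 = 24
E: 1·7+6·0+5·1+2·0 = 12 | 1·4+2·4 = 12
gcd(1,6,5,2,1,2) = 1

Coefficients: [1, 6, 5, 2, 1, 2]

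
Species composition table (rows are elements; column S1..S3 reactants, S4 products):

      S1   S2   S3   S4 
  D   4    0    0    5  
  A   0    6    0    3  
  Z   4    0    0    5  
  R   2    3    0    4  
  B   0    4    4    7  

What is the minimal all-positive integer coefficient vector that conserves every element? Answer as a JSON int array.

Coefficients: [5, 2, 5, 4]

D: 5·4+2·0+5·0 = 20 | 4·5 = 20
A: 5·0+2·6+5·0 = 12 | 4·3 = 12
Z: 5·4+2·0+5·0 = 20 | 4·5 = 20
R: 5·2+2·3+5·0 = 16 | 4·4 = 16
B: 5·0+2·4+5·4 = 28 | 4·7 = 28
gcd(5,2,5,4) = 1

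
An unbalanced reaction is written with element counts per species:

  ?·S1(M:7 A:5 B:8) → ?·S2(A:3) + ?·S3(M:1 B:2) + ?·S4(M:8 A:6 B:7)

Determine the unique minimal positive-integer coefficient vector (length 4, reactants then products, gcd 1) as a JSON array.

M: 3·7 = 21 | 1·0+5·1+2·8 = 21
A: 3·5 = 15 | 1·3+5·0+2·6 = 15
B: 3·8 = 24 | 1·0+5·2+2·7 = 24
gcd(3,1,5,2) = 1

Coefficients: [3, 1, 5, 2]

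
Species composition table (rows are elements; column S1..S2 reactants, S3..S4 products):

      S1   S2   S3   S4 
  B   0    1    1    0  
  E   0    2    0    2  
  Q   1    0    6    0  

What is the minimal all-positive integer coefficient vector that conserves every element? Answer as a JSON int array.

Coefficients: [6, 1, 1, 1]

B: 6·0+1·1 = 1 | 1·1+1·0 = 1
E: 6·0+1·2 = 2 | 1·0+1·2 = 2
Q: 6·1+1·0 = 6 | 1·6+1·0 = 6
gcd(6,1,1,1) = 1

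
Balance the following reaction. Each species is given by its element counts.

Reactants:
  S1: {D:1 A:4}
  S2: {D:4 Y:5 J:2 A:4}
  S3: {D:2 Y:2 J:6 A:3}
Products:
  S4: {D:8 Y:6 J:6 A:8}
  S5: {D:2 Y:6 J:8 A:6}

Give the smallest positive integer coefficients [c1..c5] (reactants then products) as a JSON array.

Coefficients: [2, 6, 6, 4, 3]

D: 2·1+6·4+6·2 = 38 | 4·8+3·2 = 38
Y: 2·0+6·5+6·2 = 42 | 4·6+3·6 = 42
J: 2·0+6·2+6·6 = 48 | 4·6+3·8 = 48
A: 2·4+6·4+6·3 = 50 | 4·8+3·6 = 50
gcd(2,6,6,4,3) = 1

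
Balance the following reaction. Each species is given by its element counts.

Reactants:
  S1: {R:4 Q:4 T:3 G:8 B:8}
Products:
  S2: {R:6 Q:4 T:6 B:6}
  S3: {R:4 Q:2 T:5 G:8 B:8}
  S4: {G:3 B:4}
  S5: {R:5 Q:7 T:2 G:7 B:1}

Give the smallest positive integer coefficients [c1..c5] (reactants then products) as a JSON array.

Coefficients: [5, 1, 1, 6, 2]

R: 5·4 = 20 | 1·6+1·4+6·0+2·5 = 20
Q: 5·4 = 20 | 1·4+1·2+6·0+2·7 = 20
T: 5·3 = 15 | 1·6+1·5+6·0+2·2 = 15
G: 5·8 = 40 | 1·0+1·8+6·3+2·7 = 40
B: 5·8 = 40 | 1·6+1·8+6·4+2·1 = 40
gcd(5,1,1,6,2) = 1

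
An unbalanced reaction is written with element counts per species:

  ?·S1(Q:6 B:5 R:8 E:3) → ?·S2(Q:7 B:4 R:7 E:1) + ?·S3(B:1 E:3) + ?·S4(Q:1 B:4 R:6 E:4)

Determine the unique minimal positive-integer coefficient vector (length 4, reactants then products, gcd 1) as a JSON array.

Coefficients: [5, 4, 1, 2]

Q: 5·6 = 30 | 4·7+1·0+2·1 = 30
B: 5·5 = 25 | 4·4+1·1+2·4 = 25
R: 5·8 = 40 | 4·7+1·0+2·6 = 40
E: 5·3 = 15 | 4·1+1·3+2·4 = 15
gcd(5,4,1,2) = 1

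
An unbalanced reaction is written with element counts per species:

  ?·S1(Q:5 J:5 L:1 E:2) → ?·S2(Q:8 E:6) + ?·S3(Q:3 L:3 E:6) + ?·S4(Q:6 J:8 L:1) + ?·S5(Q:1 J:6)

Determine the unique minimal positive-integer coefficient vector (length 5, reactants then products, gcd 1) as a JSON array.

Coefficients: [6, 1, 1, 3, 1]

Q: 6·5 = 30 | 1·8+1·3+3·6+1·1 = 30
J: 6·5 = 30 | 1·0+1·0+3·8+1·6 = 30
L: 6·1 = 6 | 1·0+1·3+3·1+1·0 = 6
E: 6·2 = 12 | 1·6+1·6+3·0+1·0 = 12
gcd(6,1,1,3,1) = 1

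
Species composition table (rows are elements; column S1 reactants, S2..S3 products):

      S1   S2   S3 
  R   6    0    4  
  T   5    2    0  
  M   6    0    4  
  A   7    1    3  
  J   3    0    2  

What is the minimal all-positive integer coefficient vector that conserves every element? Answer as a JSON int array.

R: 2·6 = 12 | 5·0+3·4 = 12
T: 2·5 = 10 | 5·2+3·0 = 10
M: 2·6 = 12 | 5·0+3·4 = 12
A: 2·7 = 14 | 5·1+3·3 = 14
J: 2·3 = 6 | 5·0+3·2 = 6
gcd(2,5,3) = 1

Coefficients: [2, 5, 3]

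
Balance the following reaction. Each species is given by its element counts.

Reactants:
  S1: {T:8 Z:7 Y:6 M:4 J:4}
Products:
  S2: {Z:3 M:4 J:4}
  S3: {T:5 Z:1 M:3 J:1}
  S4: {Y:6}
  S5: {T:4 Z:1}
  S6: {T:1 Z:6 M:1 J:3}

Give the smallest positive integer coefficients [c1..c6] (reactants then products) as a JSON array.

Coefficients: [5, 1, 4, 5, 4, 4]

T: 5·8 = 40 | 1·0+4·5+5·0+4·4+4·1 = 40
Z: 5·7 = 35 | 1·3+4·1+5·0+4·1+4·6 = 35
Y: 5·6 = 30 | 1·0+4·0+5·6+4·0+4·0 = 30
M: 5·4 = 20 | 1·4+4·3+5·0+4·0+4·1 = 20
J: 5·4 = 20 | 1·4+4·1+5·0+4·0+4·3 = 20
gcd(5,1,4,5,4,4) = 1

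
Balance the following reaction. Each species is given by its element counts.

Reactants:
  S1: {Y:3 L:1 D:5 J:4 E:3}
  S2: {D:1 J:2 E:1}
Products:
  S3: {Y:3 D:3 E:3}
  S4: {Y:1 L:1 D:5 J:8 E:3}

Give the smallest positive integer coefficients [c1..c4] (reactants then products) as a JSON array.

Coefficients: [3, 6, 2, 3]

Y: 3·3+6·0 = 9 | 2·3+3·1 = 9
L: 3·1+6·0 = 3 | 2·0+3·1 = 3
D: 3·5+6·1 = 21 | 2·3+3·5 = 21
J: 3·4+6·2 = 24 | 2·0+3·8 = 24
E: 3·3+6·1 = 15 | 2·3+3·3 = 15
gcd(3,6,2,3) = 1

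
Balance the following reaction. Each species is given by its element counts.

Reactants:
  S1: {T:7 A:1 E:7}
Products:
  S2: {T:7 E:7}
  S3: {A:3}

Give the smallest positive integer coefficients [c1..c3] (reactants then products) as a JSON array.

T: 3·7 = 21 | 3·7+1·0 = 21
A: 3·1 = 3 | 3·0+1·3 = 3
E: 3·7 = 21 | 3·7+1·0 = 21
gcd(3,3,1) = 1

Coefficients: [3, 3, 1]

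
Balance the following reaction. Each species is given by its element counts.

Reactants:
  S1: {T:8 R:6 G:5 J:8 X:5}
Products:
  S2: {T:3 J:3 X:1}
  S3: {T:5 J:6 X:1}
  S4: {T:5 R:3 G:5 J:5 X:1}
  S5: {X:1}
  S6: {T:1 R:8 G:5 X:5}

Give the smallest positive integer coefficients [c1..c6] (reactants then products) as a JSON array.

Coefficients: [5, 4, 3, 2, 1, 3]

T: 5·8 = 40 | 4·3+3·5+2·5+1·0+3·1 = 40
R: 5·6 = 30 | 4·0+3·0+2·3+1·0+3·8 = 30
G: 5·5 = 25 | 4·0+3·0+2·5+1·0+3·5 = 25
J: 5·8 = 40 | 4·3+3·6+2·5+1·0+3·0 = 40
X: 5·5 = 25 | 4·1+3·1+2·1+1·1+3·5 = 25
gcd(5,4,3,2,1,3) = 1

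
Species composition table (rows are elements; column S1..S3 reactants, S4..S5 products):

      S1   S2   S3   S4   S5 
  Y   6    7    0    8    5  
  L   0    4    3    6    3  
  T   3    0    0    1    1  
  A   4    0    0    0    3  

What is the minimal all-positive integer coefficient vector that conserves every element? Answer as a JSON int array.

Y: 3·6+6·7+6·0 = 60 | 5·8+4·5 = 60
L: 3·0+6·4+6·3 = 42 | 5·6+4·3 = 42
T: 3·3+6·0+6·0 = 9 | 5·1+4·1 = 9
A: 3·4+6·0+6·0 = 12 | 5·0+4·3 = 12
gcd(3,6,6,5,4) = 1

Coefficients: [3, 6, 6, 5, 4]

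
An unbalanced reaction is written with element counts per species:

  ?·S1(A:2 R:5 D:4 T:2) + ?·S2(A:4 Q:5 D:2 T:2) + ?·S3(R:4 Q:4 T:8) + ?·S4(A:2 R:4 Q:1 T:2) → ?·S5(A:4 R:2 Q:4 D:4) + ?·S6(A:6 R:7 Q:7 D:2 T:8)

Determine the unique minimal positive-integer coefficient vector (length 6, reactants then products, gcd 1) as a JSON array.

Coefficients: [1, 5, 2, 6, 1, 5]

A: 1·2+5·4+2·0+6·2 = 34 | 1·4+5·6 = 34
R: 1·5+5·0+2·4+6·4 = 37 | 1·2+5·7 = 37
Q: 1·0+5·5+2·4+6·1 = 39 | 1·4+5·7 = 39
D: 1·4+5·2+2·0+6·0 = 14 | 1·4+5·2 = 14
T: 1·2+5·2+2·8+6·2 = 40 | 1·0+5·8 = 40
gcd(1,5,2,6,1,5) = 1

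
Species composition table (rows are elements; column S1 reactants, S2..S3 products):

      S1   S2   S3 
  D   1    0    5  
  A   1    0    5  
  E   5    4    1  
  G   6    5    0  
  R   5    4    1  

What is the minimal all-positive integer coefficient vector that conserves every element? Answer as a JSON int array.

Coefficients: [5, 6, 1]

D: 5·1 = 5 | 6·0+1·5 = 5
A: 5·1 = 5 | 6·0+1·5 = 5
E: 5·5 = 25 | 6·4+1·1 = 25
G: 5·6 = 30 | 6·5+1·0 = 30
R: 5·5 = 25 | 6·4+1·1 = 25
gcd(5,6,1) = 1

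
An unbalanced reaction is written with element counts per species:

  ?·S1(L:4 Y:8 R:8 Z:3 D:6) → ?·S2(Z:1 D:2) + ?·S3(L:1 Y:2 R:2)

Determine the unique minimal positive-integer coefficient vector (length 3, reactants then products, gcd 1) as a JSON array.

Coefficients: [1, 3, 4]

L: 1·4 = 4 | 3·0+4·1 = 4
Y: 1·8 = 8 | 3·0+4·2 = 8
R: 1·8 = 8 | 3·0+4·2 = 8
Z: 1·3 = 3 | 3·1+4·0 = 3
D: 1·6 = 6 | 3·2+4·0 = 6
gcd(1,3,4) = 1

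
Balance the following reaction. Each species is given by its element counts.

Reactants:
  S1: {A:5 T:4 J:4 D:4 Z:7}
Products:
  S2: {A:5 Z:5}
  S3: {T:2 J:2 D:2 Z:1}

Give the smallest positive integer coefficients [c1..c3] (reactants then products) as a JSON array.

Coefficients: [1, 1, 2]

A: 1·5 = 5 | 1·5+2·0 = 5
T: 1·4 = 4 | 1·0+2·2 = 4
J: 1·4 = 4 | 1·0+2·2 = 4
D: 1·4 = 4 | 1·0+2·2 = 4
Z: 1·7 = 7 | 1·5+2·1 = 7
gcd(1,1,2) = 1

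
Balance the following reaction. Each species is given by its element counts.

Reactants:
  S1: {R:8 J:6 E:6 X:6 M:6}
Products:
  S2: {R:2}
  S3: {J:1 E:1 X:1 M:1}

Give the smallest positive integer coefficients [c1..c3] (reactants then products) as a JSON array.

Coefficients: [1, 4, 6]

R: 1·8 = 8 | 4·2+6·0 = 8
J: 1·6 = 6 | 4·0+6·1 = 6
E: 1·6 = 6 | 4·0+6·1 = 6
X: 1·6 = 6 | 4·0+6·1 = 6
M: 1·6 = 6 | 4·0+6·1 = 6
gcd(1,4,6) = 1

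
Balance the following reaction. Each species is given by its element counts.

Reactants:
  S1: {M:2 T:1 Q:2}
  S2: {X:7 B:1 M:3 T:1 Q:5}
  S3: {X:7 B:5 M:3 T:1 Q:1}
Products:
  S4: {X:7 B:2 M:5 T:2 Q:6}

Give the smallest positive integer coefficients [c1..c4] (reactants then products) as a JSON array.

X: 4·0+3·7+1·7 = 28 | 4·7 = 28
B: 4·0+3·1+1·5 = 8 | 4·2 = 8
M: 4·2+3·3+1·3 = 20 | 4·5 = 20
T: 4·1+3·1+1·1 = 8 | 4·2 = 8
Q: 4·2+3·5+1·1 = 24 | 4·6 = 24
gcd(4,3,1,4) = 1

Coefficients: [4, 3, 1, 4]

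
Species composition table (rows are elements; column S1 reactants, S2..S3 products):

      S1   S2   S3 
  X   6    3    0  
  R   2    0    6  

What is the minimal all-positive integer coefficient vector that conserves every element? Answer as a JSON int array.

X: 3·6 = 18 | 6·3+1·0 = 18
R: 3·2 = 6 | 6·0+1·6 = 6
gcd(3,6,1) = 1

Coefficients: [3, 6, 1]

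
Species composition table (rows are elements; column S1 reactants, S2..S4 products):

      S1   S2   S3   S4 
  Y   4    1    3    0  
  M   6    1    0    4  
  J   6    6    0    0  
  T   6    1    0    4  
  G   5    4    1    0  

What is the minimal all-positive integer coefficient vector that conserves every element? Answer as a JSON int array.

Coefficients: [4, 4, 4, 5]

Y: 4·4 = 16 | 4·1+4·3+5·0 = 16
M: 4·6 = 24 | 4·1+4·0+5·4 = 24
J: 4·6 = 24 | 4·6+4·0+5·0 = 24
T: 4·6 = 24 | 4·1+4·0+5·4 = 24
G: 4·5 = 20 | 4·4+4·1+5·0 = 20
gcd(4,4,4,5) = 1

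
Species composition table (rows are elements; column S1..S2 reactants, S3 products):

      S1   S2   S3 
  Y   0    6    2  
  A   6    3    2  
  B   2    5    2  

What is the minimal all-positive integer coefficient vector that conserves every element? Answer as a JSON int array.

Coefficients: [1, 2, 6]

Y: 1·0+2·6 = 12 | 6·2 = 12
A: 1·6+2·3 = 12 | 6·2 = 12
B: 1·2+2·5 = 12 | 6·2 = 12
gcd(1,2,6) = 1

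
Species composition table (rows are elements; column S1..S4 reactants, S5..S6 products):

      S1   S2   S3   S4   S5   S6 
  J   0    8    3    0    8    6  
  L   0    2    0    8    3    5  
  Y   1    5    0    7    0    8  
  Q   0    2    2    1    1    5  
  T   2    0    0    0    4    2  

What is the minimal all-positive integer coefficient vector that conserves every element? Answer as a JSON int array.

J: 5·0+1·8+6·3+2·0 = 26 | 1·8+3·6 = 26
L: 5·0+1·2+6·0+2·8 = 18 | 1·3+3·5 = 18
Y: 5·1+1·5+6·0+2·7 = 24 | 1·0+3·8 = 24
Q: 5·0+1·2+6·2+2·1 = 16 | 1·1+3·5 = 16
T: 5·2+1·0+6·0+2·0 = 10 | 1·4+3·2 = 10
gcd(5,1,6,2,1,3) = 1

Coefficients: [5, 1, 6, 2, 1, 3]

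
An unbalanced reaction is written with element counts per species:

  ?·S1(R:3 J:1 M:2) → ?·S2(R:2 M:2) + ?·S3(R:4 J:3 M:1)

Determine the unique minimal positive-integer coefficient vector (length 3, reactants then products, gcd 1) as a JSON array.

Coefficients: [6, 5, 2]

R: 6·3 = 18 | 5·2+2·4 = 18
J: 6·1 = 6 | 5·0+2·3 = 6
M: 6·2 = 12 | 5·2+2·1 = 12
gcd(6,5,2) = 1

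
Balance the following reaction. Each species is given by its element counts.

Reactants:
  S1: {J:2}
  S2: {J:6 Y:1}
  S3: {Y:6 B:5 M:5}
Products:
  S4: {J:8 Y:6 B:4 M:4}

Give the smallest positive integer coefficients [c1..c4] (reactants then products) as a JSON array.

Coefficients: [2, 6, 4, 5]

J: 2·2+6·6+4·0 = 40 | 5·8 = 40
Y: 2·0+6·1+4·6 = 30 | 5·6 = 30
B: 2·0+6·0+4·5 = 20 | 5·4 = 20
M: 2·0+6·0+4·5 = 20 | 5·4 = 20
gcd(2,6,4,5) = 1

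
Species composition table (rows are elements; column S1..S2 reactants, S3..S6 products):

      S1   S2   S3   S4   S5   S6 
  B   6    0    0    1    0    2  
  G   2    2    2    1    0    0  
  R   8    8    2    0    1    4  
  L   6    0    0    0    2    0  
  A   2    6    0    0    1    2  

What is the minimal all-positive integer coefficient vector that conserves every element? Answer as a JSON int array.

Coefficients: [2, 2, 3, 2, 6, 5]

B: 2·6+2·0 = 12 | 3·0+2·1+6·0+5·2 = 12
G: 2·2+2·2 = 8 | 3·2+2·1+6·0+5·0 = 8
R: 2·8+2·8 = 32 | 3·2+2·0+6·1+5·4 = 32
L: 2·6+2·0 = 12 | 3·0+2·0+6·2+5·0 = 12
A: 2·2+2·6 = 16 | 3·0+2·0+6·1+5·2 = 16
gcd(2,2,3,2,6,5) = 1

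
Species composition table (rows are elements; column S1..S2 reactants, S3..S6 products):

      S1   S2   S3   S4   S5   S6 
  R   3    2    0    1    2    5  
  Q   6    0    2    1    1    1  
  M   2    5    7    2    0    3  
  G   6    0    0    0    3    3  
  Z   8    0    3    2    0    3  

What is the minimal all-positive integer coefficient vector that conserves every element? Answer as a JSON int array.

Coefficients: [3, 6, 3, 6, 5, 1]

R: 3·3+6·2 = 21 | 3·0+6·1+5·2+1·5 = 21
Q: 3·6+6·0 = 18 | 3·2+6·1+5·1+1·1 = 18
M: 3·2+6·5 = 36 | 3·7+6·2+5·0+1·3 = 36
G: 3·6+6·0 = 18 | 3·0+6·0+5·3+1·3 = 18
Z: 3·8+6·0 = 24 | 3·3+6·2+5·0+1·3 = 24
gcd(3,6,3,6,5,1) = 1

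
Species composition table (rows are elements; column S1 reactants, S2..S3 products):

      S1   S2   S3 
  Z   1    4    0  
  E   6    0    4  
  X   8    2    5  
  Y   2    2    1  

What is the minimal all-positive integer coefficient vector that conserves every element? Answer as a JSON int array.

Z: 4·1 = 4 | 1·4+6·0 = 4
E: 4·6 = 24 | 1·0+6·4 = 24
X: 4·8 = 32 | 1·2+6·5 = 32
Y: 4·2 = 8 | 1·2+6·1 = 8
gcd(4,1,6) = 1

Coefficients: [4, 1, 6]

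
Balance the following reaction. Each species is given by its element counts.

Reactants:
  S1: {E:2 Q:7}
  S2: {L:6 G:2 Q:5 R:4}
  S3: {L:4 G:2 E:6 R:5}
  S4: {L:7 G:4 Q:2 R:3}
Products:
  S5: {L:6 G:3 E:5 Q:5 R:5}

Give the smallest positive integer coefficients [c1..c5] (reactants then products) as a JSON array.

Coefficients: [3, 1, 4, 2, 6]

L: 3·0+1·6+4·4+2·7 = 36 | 6·6 = 36
G: 3·0+1·2+4·2+2·4 = 18 | 6·3 = 18
E: 3·2+1·0+4·6+2·0 = 30 | 6·5 = 30
Q: 3·7+1·5+4·0+2·2 = 30 | 6·5 = 30
R: 3·0+1·4+4·5+2·3 = 30 | 6·5 = 30
gcd(3,1,4,2,6) = 1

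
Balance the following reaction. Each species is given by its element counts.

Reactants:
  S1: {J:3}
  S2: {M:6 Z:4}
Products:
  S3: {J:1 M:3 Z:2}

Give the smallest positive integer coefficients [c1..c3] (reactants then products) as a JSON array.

J: 2·3+3·0 = 6 | 6·1 = 6
M: 2·0+3·6 = 18 | 6·3 = 18
Z: 2·0+3·4 = 12 | 6·2 = 12
gcd(2,3,6) = 1

Coefficients: [2, 3, 6]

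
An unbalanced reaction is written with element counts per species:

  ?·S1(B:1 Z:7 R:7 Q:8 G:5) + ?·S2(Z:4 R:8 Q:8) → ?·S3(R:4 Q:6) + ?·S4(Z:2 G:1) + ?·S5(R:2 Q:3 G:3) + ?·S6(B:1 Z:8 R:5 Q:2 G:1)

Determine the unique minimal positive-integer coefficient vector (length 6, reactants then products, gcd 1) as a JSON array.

Coefficients: [4, 3, 6, 4, 4, 4]

B: 4·1+3·0 = 4 | 6·0+4·0+4·0+4·1 = 4
Z: 4·7+3·4 = 40 | 6·0+4·2+4·0+4·8 = 40
R: 4·7+3·8 = 52 | 6·4+4·0+4·2+4·5 = 52
Q: 4·8+3·8 = 56 | 6·6+4·0+4·3+4·2 = 56
G: 4·5+3·0 = 20 | 6·0+4·1+4·3+4·1 = 20
gcd(4,3,6,4,4,4) = 1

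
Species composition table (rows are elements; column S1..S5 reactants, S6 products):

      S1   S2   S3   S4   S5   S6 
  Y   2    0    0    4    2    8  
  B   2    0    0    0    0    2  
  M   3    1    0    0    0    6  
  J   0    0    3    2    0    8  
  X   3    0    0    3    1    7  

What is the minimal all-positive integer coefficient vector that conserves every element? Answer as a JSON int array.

Coefficients: [1, 3, 2, 1, 1, 1]

Y: 1·2+3·0+2·0+1·4+1·2 = 8 | 1·8 = 8
B: 1·2+3·0+2·0+1·0+1·0 = 2 | 1·2 = 2
M: 1·3+3·1+2·0+1·0+1·0 = 6 | 1·6 = 6
J: 1·0+3·0+2·3+1·2+1·0 = 8 | 1·8 = 8
X: 1·3+3·0+2·0+1·3+1·1 = 7 | 1·7 = 7
gcd(1,3,2,1,1,1) = 1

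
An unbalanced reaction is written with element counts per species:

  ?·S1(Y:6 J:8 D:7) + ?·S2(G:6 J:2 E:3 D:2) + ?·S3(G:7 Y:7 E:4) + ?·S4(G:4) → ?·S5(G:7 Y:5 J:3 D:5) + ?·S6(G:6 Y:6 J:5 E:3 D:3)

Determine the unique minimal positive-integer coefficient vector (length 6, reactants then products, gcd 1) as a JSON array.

Coefficients: [4, 1, 3, 6, 3, 5]

G: 4·0+1·6+3·7+6·4 = 51 | 3·7+5·6 = 51
Y: 4·6+1·0+3·7+6·0 = 45 | 3·5+5·6 = 45
J: 4·8+1·2+3·0+6·0 = 34 | 3·3+5·5 = 34
E: 4·0+1·3+3·4+6·0 = 15 | 3·0+5·3 = 15
D: 4·7+1·2+3·0+6·0 = 30 | 3·5+5·3 = 30
gcd(4,1,3,6,3,5) = 1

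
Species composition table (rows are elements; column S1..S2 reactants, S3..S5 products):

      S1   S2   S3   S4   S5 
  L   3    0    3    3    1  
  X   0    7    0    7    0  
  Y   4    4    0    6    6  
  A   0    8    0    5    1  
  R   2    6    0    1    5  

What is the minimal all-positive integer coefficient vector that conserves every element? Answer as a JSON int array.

L: 5·3+1·0 = 15 | 3·3+1·3+3·1 = 15
X: 5·0+1·7 = 7 | 3·0+1·7+3·0 = 7
Y: 5·4+1·4 = 24 | 3·0+1·6+3·6 = 24
A: 5·0+1·8 = 8 | 3·0+1·5+3·1 = 8
R: 5·2+1·6 = 16 | 3·0+1·1+3·5 = 16
gcd(5,1,3,1,3) = 1

Coefficients: [5, 1, 3, 1, 3]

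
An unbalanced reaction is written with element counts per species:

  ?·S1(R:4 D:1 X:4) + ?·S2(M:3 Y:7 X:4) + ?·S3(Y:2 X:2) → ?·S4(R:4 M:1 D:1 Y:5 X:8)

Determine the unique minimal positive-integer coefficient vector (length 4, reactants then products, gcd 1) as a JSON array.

R: 3·4+1·0+4·0 = 12 | 3·4 = 12
M: 3·0+1·3+4·0 = 3 | 3·1 = 3
D: 3·1+1·0+4·0 = 3 | 3·1 = 3
Y: 3·0+1·7+4·2 = 15 | 3·5 = 15
X: 3·4+1·4+4·2 = 24 | 3·8 = 24
gcd(3,1,4,3) = 1

Coefficients: [3, 1, 4, 3]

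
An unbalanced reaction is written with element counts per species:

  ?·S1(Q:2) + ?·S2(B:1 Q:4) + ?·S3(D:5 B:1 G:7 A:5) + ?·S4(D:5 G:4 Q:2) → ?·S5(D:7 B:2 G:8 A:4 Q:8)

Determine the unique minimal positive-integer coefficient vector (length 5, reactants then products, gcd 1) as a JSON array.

D: 5·0+6·0+4·5+3·5 = 35 | 5·7 = 35
B: 5·0+6·1+4·1+3·0 = 10 | 5·2 = 10
G: 5·0+6·0+4·7+3·4 = 40 | 5·8 = 40
A: 5·0+6·0+4·5+3·0 = 20 | 5·4 = 20
Q: 5·2+6·4+4·0+3·2 = 40 | 5·8 = 40
gcd(5,6,4,3,5) = 1

Coefficients: [5, 6, 4, 3, 5]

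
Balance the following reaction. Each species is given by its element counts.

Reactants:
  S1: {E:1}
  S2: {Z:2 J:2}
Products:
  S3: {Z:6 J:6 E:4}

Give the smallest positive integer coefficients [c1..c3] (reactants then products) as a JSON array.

Z: 4·0+3·2 = 6 | 1·6 = 6
J: 4·0+3·2 = 6 | 1·6 = 6
E: 4·1+3·0 = 4 | 1·4 = 4
gcd(4,3,1) = 1

Coefficients: [4, 3, 1]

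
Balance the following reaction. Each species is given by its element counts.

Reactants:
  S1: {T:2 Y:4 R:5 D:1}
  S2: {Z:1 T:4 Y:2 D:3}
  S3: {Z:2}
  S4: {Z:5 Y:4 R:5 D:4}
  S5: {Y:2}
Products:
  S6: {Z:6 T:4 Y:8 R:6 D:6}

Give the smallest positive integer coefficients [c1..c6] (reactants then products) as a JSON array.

Coefficients: [2, 4, 3, 4, 4, 5]

Z: 2·0+4·1+3·2+4·5+4·0 = 30 | 5·6 = 30
T: 2·2+4·4+3·0+4·0+4·0 = 20 | 5·4 = 20
Y: 2·4+4·2+3·0+4·4+4·2 = 40 | 5·8 = 40
R: 2·5+4·0+3·0+4·5+4·0 = 30 | 5·6 = 30
D: 2·1+4·3+3·0+4·4+4·0 = 30 | 5·6 = 30
gcd(2,4,3,4,4,5) = 1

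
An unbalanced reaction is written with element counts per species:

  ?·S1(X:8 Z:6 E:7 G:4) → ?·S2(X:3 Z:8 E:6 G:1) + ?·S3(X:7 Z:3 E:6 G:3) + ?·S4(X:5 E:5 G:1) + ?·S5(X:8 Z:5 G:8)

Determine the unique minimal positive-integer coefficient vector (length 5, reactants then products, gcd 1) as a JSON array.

X: 5·8 = 40 | 2·3+3·7+1·5+1·8 = 40
Z: 5·6 = 30 | 2·8+3·3+1·0+1·5 = 30
E: 5·7 = 35 | 2·6+3·6+1·5+1·0 = 35
G: 5·4 = 20 | 2·1+3·3+1·1+1·8 = 20
gcd(5,2,3,1,1) = 1

Coefficients: [5, 2, 3, 1, 1]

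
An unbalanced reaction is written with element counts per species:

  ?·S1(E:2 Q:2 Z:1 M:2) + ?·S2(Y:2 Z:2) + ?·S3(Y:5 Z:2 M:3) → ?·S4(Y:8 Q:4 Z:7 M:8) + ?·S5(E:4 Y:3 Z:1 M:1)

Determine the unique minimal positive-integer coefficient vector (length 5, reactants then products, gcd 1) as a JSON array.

Coefficients: [6, 4, 5, 3, 3]

E: 6·2+4·0+5·0 = 12 | 3·0+3·4 = 12
Y: 6·0+4·2+5·5 = 33 | 3·8+3·3 = 33
Q: 6·2+4·0+5·0 = 12 | 3·4+3·0 = 12
Z: 6·1+4·2+5·2 = 24 | 3·7+3·1 = 24
M: 6·2+4·0+5·3 = 27 | 3·8+3·1 = 27
gcd(6,4,5,3,3) = 1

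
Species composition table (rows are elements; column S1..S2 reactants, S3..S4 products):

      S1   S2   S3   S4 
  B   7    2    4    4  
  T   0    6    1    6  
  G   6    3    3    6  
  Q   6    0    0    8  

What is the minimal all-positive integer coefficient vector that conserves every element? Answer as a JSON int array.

B: 4·7+4·2 = 36 | 6·4+3·4 = 36
T: 4·0+4·6 = 24 | 6·1+3·6 = 24
G: 4·6+4·3 = 36 | 6·3+3·6 = 36
Q: 4·6+4·0 = 24 | 6·0+3·8 = 24
gcd(4,4,6,3) = 1

Coefficients: [4, 4, 6, 3]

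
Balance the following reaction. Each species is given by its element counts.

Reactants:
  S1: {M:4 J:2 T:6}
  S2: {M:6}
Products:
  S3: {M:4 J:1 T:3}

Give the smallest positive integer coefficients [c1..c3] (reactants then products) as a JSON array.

Coefficients: [3, 2, 6]

M: 3·4+2·6 = 24 | 6·4 = 24
J: 3·2+2·0 = 6 | 6·1 = 6
T: 3·6+2·0 = 18 | 6·3 = 18
gcd(3,2,6) = 1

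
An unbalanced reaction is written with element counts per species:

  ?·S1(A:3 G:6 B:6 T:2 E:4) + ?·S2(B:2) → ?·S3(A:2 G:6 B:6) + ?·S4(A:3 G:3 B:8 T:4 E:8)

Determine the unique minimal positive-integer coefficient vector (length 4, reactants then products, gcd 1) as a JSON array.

A: 4·3+5·0 = 12 | 3·2+2·3 = 12
G: 4·6+5·0 = 24 | 3·6+2·3 = 24
B: 4·6+5·2 = 34 | 3·6+2·8 = 34
T: 4·2+5·0 = 8 | 3·0+2·4 = 8
E: 4·4+5·0 = 16 | 3·0+2·8 = 16
gcd(4,5,3,2) = 1

Coefficients: [4, 5, 3, 2]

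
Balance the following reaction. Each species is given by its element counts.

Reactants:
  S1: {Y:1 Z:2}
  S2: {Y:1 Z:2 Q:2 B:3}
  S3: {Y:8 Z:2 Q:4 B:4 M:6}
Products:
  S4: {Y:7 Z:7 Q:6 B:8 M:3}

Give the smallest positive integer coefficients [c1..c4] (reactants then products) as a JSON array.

Coefficients: [2, 4, 1, 2]

Y: 2·1+4·1+1·8 = 14 | 2·7 = 14
Z: 2·2+4·2+1·2 = 14 | 2·7 = 14
Q: 2·0+4·2+1·4 = 12 | 2·6 = 12
B: 2·0+4·3+1·4 = 16 | 2·8 = 16
M: 2·0+4·0+1·6 = 6 | 2·3 = 6
gcd(2,4,1,2) = 1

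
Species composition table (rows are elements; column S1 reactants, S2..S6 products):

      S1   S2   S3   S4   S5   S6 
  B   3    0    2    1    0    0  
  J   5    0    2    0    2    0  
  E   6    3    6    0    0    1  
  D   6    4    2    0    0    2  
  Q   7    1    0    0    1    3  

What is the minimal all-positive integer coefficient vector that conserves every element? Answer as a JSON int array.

B: 2·3 = 6 | 1·0+1·2+4·1+4·0+3·0 = 6
J: 2·5 = 10 | 1·0+1·2+4·0+4·2+3·0 = 10
E: 2·6 = 12 | 1·3+1·6+4·0+4·0+3·1 = 12
D: 2·6 = 12 | 1·4+1·2+4·0+4·0+3·2 = 12
Q: 2·7 = 14 | 1·1+1·0+4·0+4·1+3·3 = 14
gcd(2,1,1,4,4,3) = 1

Coefficients: [2, 1, 1, 4, 4, 3]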